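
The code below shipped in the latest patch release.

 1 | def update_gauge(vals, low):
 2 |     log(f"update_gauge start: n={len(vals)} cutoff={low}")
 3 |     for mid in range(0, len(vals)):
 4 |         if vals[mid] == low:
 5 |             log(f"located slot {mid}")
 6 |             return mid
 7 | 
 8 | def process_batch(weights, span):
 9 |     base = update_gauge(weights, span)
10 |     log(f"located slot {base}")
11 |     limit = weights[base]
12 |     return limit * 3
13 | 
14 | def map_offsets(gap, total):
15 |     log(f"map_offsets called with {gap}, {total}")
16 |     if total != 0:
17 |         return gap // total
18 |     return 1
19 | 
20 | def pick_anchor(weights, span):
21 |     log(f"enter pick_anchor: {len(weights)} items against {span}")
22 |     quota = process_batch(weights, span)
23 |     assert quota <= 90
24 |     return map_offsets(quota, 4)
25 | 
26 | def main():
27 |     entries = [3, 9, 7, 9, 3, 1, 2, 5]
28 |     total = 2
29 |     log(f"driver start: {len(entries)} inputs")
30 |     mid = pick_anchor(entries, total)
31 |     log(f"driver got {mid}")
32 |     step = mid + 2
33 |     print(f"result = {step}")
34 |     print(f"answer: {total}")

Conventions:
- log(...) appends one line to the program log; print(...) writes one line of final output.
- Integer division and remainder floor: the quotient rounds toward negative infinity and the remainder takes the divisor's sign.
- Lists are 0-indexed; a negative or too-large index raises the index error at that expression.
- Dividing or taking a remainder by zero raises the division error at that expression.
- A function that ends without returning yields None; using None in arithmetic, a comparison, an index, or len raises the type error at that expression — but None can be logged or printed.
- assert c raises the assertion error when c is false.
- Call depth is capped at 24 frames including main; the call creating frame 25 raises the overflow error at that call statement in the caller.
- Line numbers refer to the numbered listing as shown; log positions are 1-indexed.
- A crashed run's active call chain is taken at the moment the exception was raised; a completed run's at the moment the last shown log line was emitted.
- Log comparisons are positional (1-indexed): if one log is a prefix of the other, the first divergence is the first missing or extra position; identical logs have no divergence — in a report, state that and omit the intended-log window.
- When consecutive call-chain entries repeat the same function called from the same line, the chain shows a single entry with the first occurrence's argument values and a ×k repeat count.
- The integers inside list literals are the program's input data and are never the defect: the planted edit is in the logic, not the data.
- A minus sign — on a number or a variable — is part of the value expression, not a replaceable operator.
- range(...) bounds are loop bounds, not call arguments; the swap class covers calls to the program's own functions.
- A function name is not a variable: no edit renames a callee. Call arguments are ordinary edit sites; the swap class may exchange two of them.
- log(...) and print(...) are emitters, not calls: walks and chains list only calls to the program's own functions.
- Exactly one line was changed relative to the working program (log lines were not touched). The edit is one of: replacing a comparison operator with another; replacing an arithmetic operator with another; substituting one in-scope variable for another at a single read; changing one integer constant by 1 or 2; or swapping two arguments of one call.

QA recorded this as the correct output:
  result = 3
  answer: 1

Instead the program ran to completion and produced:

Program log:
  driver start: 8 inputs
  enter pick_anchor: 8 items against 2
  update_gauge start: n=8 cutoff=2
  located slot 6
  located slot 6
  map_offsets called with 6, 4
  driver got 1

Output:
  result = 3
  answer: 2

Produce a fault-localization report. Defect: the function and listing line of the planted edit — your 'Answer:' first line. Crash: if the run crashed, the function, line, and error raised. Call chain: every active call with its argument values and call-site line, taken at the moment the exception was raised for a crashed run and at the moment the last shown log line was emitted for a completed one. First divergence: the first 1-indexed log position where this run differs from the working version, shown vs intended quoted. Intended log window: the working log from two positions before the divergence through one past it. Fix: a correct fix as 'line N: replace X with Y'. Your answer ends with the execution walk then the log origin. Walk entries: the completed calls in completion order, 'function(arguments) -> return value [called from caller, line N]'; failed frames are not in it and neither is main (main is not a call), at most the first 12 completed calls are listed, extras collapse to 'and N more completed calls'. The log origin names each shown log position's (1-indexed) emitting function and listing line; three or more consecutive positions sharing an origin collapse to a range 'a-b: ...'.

Answer: the defect is in main at line 34.
Key observation: Nothing in the log betrays the bug — only the output does.
Call chain: main.
First divergence: there is none — every log position agrees.
Execution walk:
  update_gauge([3, 9, 7, 9, 3, 1, 2, 5], 2) -> 6  [called from process_batch, line 9]
  process_batch([3, 9, 7, 9, 3, 1, 2, 5], 2) -> 6  [called from pick_anchor, line 22]
  map_offsets(6, 4) -> 1  [called from pick_anchor, line 24]
  pick_anchor([3, 9, 7, 9, 3, 1, 2, 5], 2) -> 1  [called from main, line 30]
Log origin:
  1: from main, line 29
  2: from pick_anchor, line 21
  3: from update_gauge, line 2
  4: from update_gauge, line 5
  5: from process_batch, line 10
  6: from map_offsets, line 15
  7: from main, line 31
A correct fix: line 34: replace `total` with `mid`.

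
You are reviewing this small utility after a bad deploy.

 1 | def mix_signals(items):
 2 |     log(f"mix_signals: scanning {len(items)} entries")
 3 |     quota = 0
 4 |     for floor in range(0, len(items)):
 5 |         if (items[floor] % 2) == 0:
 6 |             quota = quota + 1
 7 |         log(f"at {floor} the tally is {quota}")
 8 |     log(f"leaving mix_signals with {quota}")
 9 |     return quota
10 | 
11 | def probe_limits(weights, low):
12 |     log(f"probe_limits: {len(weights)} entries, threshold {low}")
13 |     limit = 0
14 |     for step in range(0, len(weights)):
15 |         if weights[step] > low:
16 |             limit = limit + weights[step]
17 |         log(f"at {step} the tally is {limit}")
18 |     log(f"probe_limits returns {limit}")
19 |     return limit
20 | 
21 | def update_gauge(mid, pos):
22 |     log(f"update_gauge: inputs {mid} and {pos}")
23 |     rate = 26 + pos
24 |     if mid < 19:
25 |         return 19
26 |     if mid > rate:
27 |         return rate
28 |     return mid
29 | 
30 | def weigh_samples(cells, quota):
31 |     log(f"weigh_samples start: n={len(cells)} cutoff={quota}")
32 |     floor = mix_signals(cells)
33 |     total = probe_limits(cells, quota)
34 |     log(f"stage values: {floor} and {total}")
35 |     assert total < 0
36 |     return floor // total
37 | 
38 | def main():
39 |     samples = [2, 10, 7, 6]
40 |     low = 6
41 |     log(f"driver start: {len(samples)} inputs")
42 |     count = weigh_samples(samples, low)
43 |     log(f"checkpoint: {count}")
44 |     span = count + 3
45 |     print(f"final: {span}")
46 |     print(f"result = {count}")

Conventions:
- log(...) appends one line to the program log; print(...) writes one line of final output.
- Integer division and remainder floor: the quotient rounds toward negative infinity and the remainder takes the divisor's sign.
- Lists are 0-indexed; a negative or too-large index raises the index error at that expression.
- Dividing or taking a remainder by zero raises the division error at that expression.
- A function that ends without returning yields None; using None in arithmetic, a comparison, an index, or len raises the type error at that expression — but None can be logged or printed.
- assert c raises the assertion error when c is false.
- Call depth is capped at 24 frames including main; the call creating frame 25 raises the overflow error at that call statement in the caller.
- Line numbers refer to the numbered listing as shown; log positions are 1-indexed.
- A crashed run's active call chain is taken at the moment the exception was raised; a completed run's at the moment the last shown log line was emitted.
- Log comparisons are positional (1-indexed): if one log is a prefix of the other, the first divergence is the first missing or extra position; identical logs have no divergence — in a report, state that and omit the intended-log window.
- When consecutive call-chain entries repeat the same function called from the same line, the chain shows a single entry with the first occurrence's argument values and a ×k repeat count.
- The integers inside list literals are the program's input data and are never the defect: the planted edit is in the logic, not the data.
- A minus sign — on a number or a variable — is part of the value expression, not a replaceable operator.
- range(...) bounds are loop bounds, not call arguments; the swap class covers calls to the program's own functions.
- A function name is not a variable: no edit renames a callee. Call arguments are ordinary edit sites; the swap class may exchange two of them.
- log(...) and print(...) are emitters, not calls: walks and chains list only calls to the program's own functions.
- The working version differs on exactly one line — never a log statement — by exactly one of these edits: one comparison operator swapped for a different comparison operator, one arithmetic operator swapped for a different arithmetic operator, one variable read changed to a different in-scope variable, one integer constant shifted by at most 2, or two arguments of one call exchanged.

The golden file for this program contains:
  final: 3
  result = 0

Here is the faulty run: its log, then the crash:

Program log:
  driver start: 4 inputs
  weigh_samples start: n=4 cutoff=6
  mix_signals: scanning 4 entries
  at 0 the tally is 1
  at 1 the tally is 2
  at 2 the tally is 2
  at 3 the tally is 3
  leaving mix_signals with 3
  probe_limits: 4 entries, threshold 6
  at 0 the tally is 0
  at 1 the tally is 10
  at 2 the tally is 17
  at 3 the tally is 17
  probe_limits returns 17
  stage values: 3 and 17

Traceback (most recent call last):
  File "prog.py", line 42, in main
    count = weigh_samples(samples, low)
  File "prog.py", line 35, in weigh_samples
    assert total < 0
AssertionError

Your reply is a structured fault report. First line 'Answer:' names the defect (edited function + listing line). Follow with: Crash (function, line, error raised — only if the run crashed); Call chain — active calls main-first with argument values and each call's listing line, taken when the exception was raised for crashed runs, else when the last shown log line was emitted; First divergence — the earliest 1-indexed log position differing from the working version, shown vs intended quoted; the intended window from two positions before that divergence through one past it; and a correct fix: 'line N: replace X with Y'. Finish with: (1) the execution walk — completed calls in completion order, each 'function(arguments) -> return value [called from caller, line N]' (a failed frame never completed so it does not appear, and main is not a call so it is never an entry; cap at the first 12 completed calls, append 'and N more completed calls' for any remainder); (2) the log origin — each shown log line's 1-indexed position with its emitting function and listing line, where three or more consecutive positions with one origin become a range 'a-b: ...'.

Answer: the defect is in weigh_samples at line 35.
Key observation: Only 15 log lines were emitted before the run died; the intended continuation was 'checkpoint: 0'.
Crash: weigh_samples, line 35, AssertionError.
Call chain: main -> weigh_samples([2, 10, 7, 6], 6) (called at line 42).
First divergence: position 16 (shown log ended at 15 lines; the working version continues: 'checkpoint: 0').
Intended log window:
  14: probe_limits returns 17
  15: stage values: 3 and 17
  16: checkpoint: 0
Execution walk:
  mix_signals([2, 10, 7, 6]) -> 3  [called from weigh_samples, line 32]
  probe_limits([2, 10, 7, 6], 6) -> 17  [called from weigh_samples, line 33]
Log origins:
  1 — main, line 41
  2 — weigh_samples, line 31
  3 — mix_signals, line 2
  4-7 — mix_signals, line 7
  8 — mix_signals, line 8
  9 — probe_limits, line 12
  10-13 — probe_limits, line 17
  14 — probe_limits, line 18
  15 — weigh_samples, line 34
A correct fix: line 35: replace `<` with `>`.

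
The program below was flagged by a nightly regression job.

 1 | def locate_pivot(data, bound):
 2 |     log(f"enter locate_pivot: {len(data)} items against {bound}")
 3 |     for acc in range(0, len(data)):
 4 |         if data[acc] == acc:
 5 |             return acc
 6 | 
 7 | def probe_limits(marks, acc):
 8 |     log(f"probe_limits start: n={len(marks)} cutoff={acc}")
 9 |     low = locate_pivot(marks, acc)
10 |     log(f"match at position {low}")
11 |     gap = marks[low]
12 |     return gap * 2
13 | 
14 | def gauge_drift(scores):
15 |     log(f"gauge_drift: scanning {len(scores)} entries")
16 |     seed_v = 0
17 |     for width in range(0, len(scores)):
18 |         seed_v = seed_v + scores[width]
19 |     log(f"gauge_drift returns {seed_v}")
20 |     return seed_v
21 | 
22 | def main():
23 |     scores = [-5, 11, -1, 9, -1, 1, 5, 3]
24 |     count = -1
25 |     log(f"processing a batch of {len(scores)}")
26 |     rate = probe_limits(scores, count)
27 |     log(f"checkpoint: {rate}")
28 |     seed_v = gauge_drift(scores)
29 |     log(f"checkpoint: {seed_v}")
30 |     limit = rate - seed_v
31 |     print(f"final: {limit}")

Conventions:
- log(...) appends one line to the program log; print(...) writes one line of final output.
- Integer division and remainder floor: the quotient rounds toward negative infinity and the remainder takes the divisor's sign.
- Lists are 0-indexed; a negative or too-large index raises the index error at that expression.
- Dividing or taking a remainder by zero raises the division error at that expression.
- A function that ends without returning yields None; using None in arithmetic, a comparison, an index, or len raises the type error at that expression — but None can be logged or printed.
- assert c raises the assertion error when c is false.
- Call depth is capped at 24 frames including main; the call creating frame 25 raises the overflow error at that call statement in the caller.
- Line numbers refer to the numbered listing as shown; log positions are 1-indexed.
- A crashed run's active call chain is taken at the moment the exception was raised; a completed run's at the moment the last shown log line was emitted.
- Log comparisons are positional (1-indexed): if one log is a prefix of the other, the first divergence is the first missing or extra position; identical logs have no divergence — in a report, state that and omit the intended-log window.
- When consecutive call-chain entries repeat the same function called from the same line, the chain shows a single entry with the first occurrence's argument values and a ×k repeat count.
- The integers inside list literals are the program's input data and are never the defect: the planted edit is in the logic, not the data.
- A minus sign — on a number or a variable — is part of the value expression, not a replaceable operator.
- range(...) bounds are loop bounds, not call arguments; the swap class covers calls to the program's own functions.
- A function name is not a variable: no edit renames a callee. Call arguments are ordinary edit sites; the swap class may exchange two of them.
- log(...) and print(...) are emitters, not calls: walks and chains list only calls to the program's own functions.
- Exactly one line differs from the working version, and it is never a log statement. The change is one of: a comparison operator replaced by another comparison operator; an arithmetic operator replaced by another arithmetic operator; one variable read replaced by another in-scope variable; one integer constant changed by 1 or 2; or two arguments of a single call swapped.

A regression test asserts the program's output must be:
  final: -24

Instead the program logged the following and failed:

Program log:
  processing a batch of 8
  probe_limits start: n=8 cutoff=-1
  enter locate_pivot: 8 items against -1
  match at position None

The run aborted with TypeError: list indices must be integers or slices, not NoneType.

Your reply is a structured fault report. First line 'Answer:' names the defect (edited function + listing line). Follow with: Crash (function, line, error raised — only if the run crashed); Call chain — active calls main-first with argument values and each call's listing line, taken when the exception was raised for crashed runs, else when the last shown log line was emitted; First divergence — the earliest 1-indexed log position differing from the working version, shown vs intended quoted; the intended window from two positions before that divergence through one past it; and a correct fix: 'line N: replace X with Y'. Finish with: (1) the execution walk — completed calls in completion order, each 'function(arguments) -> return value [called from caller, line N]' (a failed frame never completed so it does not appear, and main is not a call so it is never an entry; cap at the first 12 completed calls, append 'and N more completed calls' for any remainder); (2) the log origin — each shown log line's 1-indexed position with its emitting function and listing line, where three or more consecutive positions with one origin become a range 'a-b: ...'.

Answer: the defect is in locate_pivot at line 4.
The tell: Everything matches until log position 4, which reads 'match at position None' in place of 'match at position 2'.
Crash: probe_limits, line 11, TypeError.
Call chain: main -> probe_limits([-5, 11, -1, 9, -1, 1, 5, 3], -1) (called at line 26).
First divergence: position 4 — the shown line 'match at position None' should read 'match at position 2'.
Intended log window:
  2: probe_limits start: n=8 cutoff=-1
  3: enter locate_pivot: 8 items against -1
  4: match at position 2
  5: checkpoint: -2
Execution walk:
  locate_pivot([-5, 11, -1, 9, -1, 1, 5, 3], -1) -> None  [called from probe_limits, line 9]
Log line origins:
  1: logged in main at line 25
  2: logged in probe_limits at line 8
  3: logged in locate_pivot at line 2
  4: logged in probe_limits at line 10
A correct fix: line 4: replace `data[acc] == acc` with `data[acc] == bound`.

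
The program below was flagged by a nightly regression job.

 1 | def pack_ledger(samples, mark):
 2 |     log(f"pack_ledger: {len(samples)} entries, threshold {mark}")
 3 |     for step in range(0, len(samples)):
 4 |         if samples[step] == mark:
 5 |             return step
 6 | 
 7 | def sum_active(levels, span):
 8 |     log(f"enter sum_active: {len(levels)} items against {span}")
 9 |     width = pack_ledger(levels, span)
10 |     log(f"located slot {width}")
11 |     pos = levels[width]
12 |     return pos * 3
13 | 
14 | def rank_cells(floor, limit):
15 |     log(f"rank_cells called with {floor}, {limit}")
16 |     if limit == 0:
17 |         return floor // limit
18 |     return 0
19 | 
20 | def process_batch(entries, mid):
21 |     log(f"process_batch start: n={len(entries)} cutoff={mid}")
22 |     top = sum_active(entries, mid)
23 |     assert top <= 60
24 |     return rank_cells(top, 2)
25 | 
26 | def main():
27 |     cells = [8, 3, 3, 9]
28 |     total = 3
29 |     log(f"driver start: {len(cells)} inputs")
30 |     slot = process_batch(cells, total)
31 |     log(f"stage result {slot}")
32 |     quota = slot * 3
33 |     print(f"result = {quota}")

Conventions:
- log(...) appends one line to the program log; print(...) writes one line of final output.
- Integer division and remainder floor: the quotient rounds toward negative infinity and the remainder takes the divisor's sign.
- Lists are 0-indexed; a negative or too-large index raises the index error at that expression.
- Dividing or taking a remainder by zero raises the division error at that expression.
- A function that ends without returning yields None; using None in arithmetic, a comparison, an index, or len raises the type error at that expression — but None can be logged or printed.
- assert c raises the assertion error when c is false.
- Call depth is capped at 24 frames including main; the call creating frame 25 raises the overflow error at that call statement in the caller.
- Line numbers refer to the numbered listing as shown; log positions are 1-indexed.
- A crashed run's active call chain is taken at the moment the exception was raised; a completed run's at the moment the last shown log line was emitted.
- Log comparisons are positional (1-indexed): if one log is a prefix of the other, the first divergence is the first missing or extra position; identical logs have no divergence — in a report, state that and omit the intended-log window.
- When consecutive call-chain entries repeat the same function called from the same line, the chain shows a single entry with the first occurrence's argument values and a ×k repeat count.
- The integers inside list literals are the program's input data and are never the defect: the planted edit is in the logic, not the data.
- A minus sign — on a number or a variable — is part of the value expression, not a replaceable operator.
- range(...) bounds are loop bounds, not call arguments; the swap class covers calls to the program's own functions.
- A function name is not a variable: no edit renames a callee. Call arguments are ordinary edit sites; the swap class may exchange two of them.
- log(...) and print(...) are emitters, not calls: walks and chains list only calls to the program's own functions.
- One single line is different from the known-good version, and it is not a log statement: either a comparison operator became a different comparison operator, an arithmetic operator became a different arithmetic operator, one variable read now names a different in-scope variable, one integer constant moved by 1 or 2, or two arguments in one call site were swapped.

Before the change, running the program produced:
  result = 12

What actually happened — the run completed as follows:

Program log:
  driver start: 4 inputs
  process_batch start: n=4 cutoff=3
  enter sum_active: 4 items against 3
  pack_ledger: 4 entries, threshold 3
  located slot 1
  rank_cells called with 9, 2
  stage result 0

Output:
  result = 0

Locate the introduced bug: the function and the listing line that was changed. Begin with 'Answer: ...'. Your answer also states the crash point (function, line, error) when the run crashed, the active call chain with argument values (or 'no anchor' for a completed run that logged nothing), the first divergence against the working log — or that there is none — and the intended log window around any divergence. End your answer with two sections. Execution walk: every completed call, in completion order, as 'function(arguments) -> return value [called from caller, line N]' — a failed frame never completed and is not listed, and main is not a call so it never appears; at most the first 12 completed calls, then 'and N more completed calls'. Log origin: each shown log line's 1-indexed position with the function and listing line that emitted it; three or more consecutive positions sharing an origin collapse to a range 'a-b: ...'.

Answer: the defect is in rank_cells at line 16.
Core observation: Position 7 is the first bad log line: 'stage result 0' should read 'stage result 4'.
Call chain: main.
First divergence: position 7 — shown 'stage result 0', intended 'stage result 4'.
Intended log window:
  5: located slot 1
  6: rank_cells called with 9, 2
  7: stage result 4
Execution walk:
  pack_ledger([8, 3, 3, 9], 3) -> 1  [called from sum_active, line 9]
  sum_active([8, 3, 3, 9], 3) -> 9  [called from process_batch, line 22]
  rank_cells(9, 2) -> 0  [called from process_batch, line 24]
  process_batch([8, 3, 3, 9], 3) -> 0  [called from main, line 30]
Log line origins:
  1: emitted by main (line 29)
  2: emitted by process_batch (line 21)
  3: emitted by sum_active (line 8)
  4: emitted by pack_ledger (line 2)
  5: emitted by sum_active (line 10)
  6: emitted by rank_cells (line 15)
  7: emitted by main (line 31)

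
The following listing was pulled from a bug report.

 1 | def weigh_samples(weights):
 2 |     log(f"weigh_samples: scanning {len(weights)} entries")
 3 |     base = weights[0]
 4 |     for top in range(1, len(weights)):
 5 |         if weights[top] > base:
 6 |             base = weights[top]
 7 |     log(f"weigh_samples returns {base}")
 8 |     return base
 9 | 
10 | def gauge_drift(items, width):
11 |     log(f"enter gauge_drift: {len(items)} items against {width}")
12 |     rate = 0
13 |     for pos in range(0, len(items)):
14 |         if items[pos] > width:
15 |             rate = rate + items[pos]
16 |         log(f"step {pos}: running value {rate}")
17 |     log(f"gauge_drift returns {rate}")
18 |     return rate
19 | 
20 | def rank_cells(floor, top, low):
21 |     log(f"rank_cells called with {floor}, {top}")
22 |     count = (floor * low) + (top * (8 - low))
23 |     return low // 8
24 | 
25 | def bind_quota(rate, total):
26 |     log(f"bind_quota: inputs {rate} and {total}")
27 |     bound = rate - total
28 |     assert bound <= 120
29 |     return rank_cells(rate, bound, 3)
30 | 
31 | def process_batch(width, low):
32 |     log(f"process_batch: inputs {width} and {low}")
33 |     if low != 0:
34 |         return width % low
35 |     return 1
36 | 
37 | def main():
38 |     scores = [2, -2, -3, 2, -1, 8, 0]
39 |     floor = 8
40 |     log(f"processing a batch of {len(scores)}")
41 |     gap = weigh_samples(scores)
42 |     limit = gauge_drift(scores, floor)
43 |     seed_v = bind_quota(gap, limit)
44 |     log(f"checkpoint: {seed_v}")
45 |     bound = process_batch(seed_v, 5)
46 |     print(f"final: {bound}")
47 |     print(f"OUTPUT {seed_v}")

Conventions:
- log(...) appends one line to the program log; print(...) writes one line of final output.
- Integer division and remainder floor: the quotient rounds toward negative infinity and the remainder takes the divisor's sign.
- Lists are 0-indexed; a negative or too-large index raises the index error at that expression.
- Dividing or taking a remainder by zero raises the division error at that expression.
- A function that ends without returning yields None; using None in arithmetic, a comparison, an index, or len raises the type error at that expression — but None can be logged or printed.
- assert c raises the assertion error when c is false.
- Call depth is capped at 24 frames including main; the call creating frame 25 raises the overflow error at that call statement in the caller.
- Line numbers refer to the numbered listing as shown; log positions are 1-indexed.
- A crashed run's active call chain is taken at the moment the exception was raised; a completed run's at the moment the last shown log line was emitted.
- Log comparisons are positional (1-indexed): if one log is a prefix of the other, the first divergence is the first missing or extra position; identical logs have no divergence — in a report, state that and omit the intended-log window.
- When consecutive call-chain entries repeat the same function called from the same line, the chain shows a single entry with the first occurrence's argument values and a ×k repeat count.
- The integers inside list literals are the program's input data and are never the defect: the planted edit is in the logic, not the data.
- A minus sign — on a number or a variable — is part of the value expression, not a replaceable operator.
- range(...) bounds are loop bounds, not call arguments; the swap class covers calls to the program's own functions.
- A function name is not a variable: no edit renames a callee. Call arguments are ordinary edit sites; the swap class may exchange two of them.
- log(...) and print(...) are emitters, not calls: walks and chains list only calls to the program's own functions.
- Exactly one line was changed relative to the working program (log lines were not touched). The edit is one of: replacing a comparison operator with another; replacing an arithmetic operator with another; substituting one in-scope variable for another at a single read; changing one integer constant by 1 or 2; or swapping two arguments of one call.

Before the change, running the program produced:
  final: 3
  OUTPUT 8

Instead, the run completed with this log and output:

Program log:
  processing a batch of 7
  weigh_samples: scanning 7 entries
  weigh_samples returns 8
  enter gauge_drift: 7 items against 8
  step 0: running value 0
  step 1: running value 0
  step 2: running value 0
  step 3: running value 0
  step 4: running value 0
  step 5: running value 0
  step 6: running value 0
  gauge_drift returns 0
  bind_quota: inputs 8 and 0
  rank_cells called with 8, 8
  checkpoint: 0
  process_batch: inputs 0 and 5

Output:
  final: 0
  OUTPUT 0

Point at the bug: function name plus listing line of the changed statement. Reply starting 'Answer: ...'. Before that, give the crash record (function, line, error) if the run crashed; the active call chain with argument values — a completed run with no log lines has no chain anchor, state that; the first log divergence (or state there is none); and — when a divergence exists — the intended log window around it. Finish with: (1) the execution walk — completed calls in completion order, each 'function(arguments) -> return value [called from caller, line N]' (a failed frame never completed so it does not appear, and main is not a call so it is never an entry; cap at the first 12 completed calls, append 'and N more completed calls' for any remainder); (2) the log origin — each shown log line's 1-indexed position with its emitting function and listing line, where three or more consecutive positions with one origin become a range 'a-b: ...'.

Answer: the defect is in rank_cells at line 23.
The tell: At log position 15 the runs split — shown 'checkpoint: 0', but the working version logs 'checkpoint: 8'.
Call chain: main -> process_batch(0, 5) (called at line 45).
First divergence: position 15; shown 'checkpoint: 0' vs intended 'checkpoint: 8'.
Intended log window:
  13: bind_quota: inputs 8 and 0
  14: rank_cells called with 8, 8
  15: checkpoint: 8
  16: process_batch: inputs 8 and 5
Execution walk:
  weigh_samples([2, -2, -3, 2, -1, 8, 0]) -> 8  [called from main, line 41]
  gauge_drift([2, -2, -3, 2, -1, 8, 0], 8) -> 0  [called from main, line 42]
  rank_cells(8, 8, 3) -> 0  [called from bind_quota, line 29]
  bind_quota(8, 0) -> 0  [called from main, line 43]
  process_batch(0, 5) -> 0  [called from main, line 45]
Log line origins:
  1: emitted by main (line 40)
  2: emitted by weigh_samples (line 2)
  3: emitted by weigh_samples (line 7)
  4: emitted by gauge_drift (line 11)
  5-11: emitted by gauge_drift (line 16)
  12: emitted by gauge_drift (line 17)
  13: emitted by bind_quota (line 26)
  14: emitted by rank_cells (line 21)
  15: emitted by main (line 44)
  16: emitted by process_batch (line 32)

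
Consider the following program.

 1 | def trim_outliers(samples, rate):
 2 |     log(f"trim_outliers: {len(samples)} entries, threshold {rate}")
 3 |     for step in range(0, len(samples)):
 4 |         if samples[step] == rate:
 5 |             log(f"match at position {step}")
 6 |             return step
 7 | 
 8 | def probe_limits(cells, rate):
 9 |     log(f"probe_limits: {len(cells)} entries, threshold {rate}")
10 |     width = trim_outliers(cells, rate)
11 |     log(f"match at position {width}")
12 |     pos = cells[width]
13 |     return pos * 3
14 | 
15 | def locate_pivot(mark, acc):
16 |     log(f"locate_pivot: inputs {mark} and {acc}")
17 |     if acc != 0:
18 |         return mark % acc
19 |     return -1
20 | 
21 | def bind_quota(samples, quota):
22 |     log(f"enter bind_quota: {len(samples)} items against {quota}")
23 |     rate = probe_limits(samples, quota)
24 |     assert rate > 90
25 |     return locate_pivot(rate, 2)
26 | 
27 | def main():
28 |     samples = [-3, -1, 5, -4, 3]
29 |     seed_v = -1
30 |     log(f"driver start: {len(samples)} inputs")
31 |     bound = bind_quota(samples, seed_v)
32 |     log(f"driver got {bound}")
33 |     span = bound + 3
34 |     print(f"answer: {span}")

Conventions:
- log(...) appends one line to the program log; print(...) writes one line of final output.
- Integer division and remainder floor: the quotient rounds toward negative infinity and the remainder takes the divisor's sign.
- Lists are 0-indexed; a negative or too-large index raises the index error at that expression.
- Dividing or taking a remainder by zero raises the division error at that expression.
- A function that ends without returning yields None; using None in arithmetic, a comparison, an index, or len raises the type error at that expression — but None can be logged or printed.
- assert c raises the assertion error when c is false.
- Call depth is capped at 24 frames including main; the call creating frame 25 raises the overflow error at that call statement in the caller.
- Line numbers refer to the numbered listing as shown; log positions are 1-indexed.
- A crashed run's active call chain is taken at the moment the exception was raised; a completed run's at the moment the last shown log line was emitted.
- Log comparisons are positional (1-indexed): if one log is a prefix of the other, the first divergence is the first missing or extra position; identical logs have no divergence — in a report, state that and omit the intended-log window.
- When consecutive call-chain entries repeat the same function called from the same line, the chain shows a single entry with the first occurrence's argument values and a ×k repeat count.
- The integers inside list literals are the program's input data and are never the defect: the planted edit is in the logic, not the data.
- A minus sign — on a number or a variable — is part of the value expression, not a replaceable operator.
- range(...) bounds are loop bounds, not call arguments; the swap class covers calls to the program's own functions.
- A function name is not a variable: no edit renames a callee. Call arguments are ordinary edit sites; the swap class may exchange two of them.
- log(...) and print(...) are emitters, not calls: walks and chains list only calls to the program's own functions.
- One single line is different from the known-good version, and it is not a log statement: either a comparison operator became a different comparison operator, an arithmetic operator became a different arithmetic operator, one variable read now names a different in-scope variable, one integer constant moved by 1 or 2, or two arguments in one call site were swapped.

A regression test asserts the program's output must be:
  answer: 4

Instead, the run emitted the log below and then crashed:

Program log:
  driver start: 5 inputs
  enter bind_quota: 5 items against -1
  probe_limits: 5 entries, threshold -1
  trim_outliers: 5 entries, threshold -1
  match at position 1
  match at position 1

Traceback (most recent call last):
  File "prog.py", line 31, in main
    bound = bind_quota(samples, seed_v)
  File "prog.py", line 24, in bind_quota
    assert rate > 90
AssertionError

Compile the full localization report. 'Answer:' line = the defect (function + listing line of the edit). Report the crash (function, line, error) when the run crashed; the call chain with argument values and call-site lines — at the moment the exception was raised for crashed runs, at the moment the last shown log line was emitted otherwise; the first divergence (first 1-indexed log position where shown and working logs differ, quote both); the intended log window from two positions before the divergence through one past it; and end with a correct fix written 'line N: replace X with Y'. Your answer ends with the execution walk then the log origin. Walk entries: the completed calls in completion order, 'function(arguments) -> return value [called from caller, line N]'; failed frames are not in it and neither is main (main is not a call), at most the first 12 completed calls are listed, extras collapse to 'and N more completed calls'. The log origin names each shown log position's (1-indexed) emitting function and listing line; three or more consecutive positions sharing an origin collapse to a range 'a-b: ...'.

Answer: the defect is in bind_quota at line 24.
Key observation: Only 6 log lines were emitted before the run died; the intended continuation was 'locate_pivot: inputs -3 and 2'.
Crash: bind_quota, line 24, AssertionError.
Call chain: main -> bind_quota([-3, -1, 5, -4, 3], -1) (called at line 31).
First divergence: position 7 — after 6 matching lines the faulty run goes silent; intended next line 'locate_pivot: inputs -3 and 2'.
Intended log window:
  5: match at position 1
  6: match at position 1
  7: locate_pivot: inputs -3 and 2
  8: driver got 1
Execution walk:
  trim_outliers([-3, -1, 5, -4, 3], -1) -> 1  [called from probe_limits, line 10]
  probe_limits([-3, -1, 5, -4, 3], -1) -> -3  [called from bind_quota, line 23]
Log origins:
  1: logged in main at line 30
  2: logged in bind_quota at line 22
  3: logged in probe_limits at line 9
  4: logged in trim_outliers at line 2
  5: logged in trim_outliers at line 5
  6: logged in probe_limits at line 11
A correct fix: line 24: replace `>` with `<=`.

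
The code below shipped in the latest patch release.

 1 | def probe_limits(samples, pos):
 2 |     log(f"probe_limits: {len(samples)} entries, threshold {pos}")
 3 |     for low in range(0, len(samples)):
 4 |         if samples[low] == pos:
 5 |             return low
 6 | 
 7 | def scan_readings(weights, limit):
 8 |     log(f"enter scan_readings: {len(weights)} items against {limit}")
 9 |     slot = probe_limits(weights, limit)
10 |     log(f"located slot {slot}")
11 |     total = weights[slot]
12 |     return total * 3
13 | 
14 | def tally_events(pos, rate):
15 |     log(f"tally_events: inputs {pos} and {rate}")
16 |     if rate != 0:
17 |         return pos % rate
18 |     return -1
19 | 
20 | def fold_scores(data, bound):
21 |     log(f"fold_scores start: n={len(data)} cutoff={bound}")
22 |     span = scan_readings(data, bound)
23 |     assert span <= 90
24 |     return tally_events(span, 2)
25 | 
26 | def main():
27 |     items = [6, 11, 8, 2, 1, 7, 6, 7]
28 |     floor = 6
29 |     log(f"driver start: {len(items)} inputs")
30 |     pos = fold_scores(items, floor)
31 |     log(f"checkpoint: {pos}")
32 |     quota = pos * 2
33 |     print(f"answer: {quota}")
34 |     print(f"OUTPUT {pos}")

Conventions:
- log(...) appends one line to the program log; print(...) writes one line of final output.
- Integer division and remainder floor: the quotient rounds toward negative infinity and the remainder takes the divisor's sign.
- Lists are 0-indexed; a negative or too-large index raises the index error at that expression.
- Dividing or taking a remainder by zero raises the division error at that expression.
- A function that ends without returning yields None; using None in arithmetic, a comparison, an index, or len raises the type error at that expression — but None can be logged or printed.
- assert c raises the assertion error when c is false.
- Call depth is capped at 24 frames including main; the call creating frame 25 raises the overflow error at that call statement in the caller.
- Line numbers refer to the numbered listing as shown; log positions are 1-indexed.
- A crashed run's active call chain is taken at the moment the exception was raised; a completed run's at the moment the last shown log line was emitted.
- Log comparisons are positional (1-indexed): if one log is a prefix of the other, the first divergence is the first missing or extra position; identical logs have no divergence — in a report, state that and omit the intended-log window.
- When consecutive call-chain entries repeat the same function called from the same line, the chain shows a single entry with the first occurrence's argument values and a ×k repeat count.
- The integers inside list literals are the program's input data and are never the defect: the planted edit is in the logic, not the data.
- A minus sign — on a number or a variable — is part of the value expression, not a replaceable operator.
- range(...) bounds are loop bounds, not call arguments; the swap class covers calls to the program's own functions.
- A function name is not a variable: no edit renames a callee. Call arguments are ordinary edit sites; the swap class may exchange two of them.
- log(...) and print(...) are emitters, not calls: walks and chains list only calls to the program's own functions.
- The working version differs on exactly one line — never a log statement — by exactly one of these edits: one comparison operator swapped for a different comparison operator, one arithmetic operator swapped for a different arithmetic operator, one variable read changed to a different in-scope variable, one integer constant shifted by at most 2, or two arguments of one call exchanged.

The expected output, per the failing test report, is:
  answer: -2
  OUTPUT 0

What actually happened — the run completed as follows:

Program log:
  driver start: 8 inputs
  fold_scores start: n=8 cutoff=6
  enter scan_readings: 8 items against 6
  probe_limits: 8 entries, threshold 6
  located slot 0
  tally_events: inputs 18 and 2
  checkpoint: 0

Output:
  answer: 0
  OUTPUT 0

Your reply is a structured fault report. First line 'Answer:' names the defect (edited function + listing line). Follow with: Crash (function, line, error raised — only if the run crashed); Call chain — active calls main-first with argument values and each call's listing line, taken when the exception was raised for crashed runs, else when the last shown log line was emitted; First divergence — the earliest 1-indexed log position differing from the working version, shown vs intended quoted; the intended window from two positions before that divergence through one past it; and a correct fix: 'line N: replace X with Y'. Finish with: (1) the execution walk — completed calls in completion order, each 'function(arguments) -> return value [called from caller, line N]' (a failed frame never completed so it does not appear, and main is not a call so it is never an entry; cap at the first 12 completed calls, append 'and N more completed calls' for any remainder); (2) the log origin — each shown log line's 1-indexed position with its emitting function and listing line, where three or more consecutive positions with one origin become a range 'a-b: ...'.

Answer: the defect is in main at line 32.
Key fact: The logs agree in full; only the final output differs.
Call chain: main.
First divergence: there is none — every log position agrees.
Execution walk:
  probe_limits([6, 11, 8, 2, 1, 7, 6, 7], 6) -> 0  [called from scan_readings, line 9]
  scan_readings([6, 11, 8, 2, 1, 7, 6, 7], 6) -> 18  [called from fold_scores, line 22]
  tally_events(18, 2) -> 0  [called from fold_scores, line 24]
  fold_scores([6, 11, 8, 2, 1, 7, 6, 7], 6) -> 0  [called from main, line 30]
Log origins:
  1: emitted by main (line 29)
  2: emitted by fold_scores (line 21)
  3: emitted by scan_readings (line 8)
  4: emitted by probe_limits (line 2)
  5: emitted by scan_readings (line 10)
  6: emitted by tally_events (line 15)
  7: emitted by main (line 31)
A correct fix: line 32: replace `*` with `-`.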